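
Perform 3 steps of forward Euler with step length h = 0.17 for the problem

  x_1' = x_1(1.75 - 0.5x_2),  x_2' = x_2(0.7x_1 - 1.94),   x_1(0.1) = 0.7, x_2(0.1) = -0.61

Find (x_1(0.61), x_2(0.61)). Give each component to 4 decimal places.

Euler on (x_1,x_2): x_1_{n+1} = x_1_n + h·x_1', x_2_{n+1} = x_2_n + h·x_2'.
0.100000: (0.700000, -0.610000); f=(1.438500, 0.884500) → (0.944545, -0.459635)
0.270000: (0.944545, -0.459635); f=(1.870027, 0.587790) → (1.262450, -0.359711)
0.440000: (1.262450, -0.359711); f=(2.436345, 0.379957) → (1.676628, -0.295118)
(x_1(0.61), x_2(0.61)) ≈ (1.6766, -0.2951)

1.6766, -0.2951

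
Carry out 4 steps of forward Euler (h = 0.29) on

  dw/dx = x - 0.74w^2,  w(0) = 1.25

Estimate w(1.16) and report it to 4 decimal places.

Euler: w_{n+1} = w_n + h·f(x_n, w_n).
x=0.000000, w=1.250000: f=-1.156250 → w ← 1.250000 + 0.29·(-1.156250) = 0.914688
x=0.290000, w=0.914688: f=-0.329123 → w ← 0.914688 + 0.29·(-0.329123) = 0.819242
x=0.580000, w=0.819242: f=0.083344 → w ← 0.819242 + 0.29·0.083344 = 0.843411
x=0.870000, w=0.843411: f=0.343606 → w ← 0.843411 + 0.29·0.343606 = 0.943057
w(1.16) ≈ 0.9431

0.9431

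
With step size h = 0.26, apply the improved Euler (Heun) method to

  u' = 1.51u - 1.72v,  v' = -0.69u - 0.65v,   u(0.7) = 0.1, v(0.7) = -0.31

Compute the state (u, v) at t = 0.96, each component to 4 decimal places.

Heun on (u,v): k1 = f(t_n, state_n); k2 = f(t_n + h, state_n + h·k1); state_{n+1} = state_n + (h/2)·(k1 + k2).
0.700000: (0.100000, -0.310000)
  k1 = (0.684200, 0.132500)
  predictor → (0.277892, -0.275550)
  k2 = (0.893563, -0.012638)
  → (0.305109, -0.294418)
(u(0.96), v(0.96)) ≈ (0.3051, -0.2944)

0.3051, -0.2944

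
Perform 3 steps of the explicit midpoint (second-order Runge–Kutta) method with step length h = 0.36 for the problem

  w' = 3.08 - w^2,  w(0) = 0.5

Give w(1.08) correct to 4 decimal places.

Midpoint: k1 = f(x_n, w_n); k2 = f(x_n + h/2, w_n + (h/2)·k1); w_{n+1} = w_n + h·k2.
x=0.000000, w=0.500000:
  k1 = f(0.000000, 0.500000) = 2.830000
  k2 = f(0.180000, 1.009400) = 2.061112
  w ← 0.500000 + 0.36·2.061112 = 1.242000
x=0.360000, w=1.242000:
  k1 = f(0.360000, 1.242000) = 1.537436
  k2 = f(0.540000, 1.518739) = 0.773433
  w ← 1.242000 + 0.36·0.773433 = 1.520436
x=0.720000, w=1.520436:
  k1 = f(0.720000, 1.520436) = 0.768274
  k2 = f(0.900000, 1.658725) = 0.328630
  w ← 1.520436 + 0.36·0.328630 = 1.638743
w(1.08) ≈ 1.6387

1.6387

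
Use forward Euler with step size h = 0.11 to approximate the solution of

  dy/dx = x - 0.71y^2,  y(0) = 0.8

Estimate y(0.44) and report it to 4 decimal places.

Euler: y_{n+1} = y_n + h·f(x_n, y_n).
x=0.000000, y=0.800000: f=-0.454400 → y ← 0.800000 + 0.11·(-0.454400) = 0.750016
x=0.110000, y=0.750016: f=-0.289392 → y ← 0.750016 + 0.11·(-0.289392) = 0.718183
x=0.220000, y=0.718183: f=-0.146209 → y ← 0.718183 + 0.11·(-0.146209) = 0.702100
x=0.330000, y=0.702100: f=-0.019990 → y ← 0.702100 + 0.11·(-0.019990) = 0.699901
y(0.44) ≈ 0.6999

0.6999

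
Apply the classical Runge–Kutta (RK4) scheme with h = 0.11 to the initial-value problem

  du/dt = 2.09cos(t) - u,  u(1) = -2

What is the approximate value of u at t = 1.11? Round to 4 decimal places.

RK4: k1 = f(t_n, u_n); k2 = f(t_n + h/2, u_n + (h/2)·k1); k3 = f(t_n + h/2, u_n + (h/2)·k2); k4 = f(t_n + h, u_n + h·k3); u_{n+1} = u_n + (h/6)·(k1 + 2k2 + 2k3 + k4).
t=1.000000, u=-2.000000:
  k1 = f(1.000000, -2.000000) = 3.129232
  k2 = f(1.055000, -1.827892) = 2.858738
  k3 = f(1.055000, -1.842769) = 2.873615
  k4 = f(1.110000, -1.683902) = 2.613245
  u ← -2.000000 + (0.11/6)·(k1 + 2k2 + 2k3 + k4) = -1.684535
u(1.11) ≈ -1.6845

-1.6845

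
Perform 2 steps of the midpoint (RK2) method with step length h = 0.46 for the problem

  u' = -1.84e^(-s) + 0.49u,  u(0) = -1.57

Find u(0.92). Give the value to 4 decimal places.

Midpoint: k1 = f(s_n, u_n); k2 = f(s_n + h/2, u_n + (h/2)·k1); u_{n+1} = u_n + h·k2.
s=0.000000, u=-1.570000:
  k1 = f(0.000000, -1.570000) = -2.609300
  k2 = f(0.230000, -2.170139) = -2.525310
  u ← -1.570000 + 0.46·(-2.525310) = -2.731643
s=0.460000, u=-2.731643:
  k1 = f(0.460000, -2.731643) = -2.500067
  k2 = f(0.690000, -3.306658) = -2.543162
  u ← -2.731643 + 0.46·(-2.543162) = -3.901497
u(0.92) ≈ -3.9015

-3.9015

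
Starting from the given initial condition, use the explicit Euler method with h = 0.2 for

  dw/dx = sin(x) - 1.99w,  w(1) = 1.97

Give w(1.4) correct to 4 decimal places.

1.0017

Euler: w_{n+1} = w_n + h·f(x_n, w_n).
x=1.000000, w=1.970000: f=-3.078829 → w ← 1.970000 + 0.2·(-3.078829) = 1.354234
x=1.200000, w=1.354234: f=-1.762887 → w ← 1.354234 + 0.2·(-1.762887) = 1.001657
w(1.4) ≈ 1.0017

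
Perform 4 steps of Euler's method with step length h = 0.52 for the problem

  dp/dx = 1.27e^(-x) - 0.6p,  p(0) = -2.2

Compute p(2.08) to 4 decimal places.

Euler: p_{n+1} = p_n + h·f(x_n, p_n).
x=0.000000, p=-2.200000: f=2.590000 → p ← -2.200000 + 0.52·2.590000 = -0.853200
x=0.520000, p=-0.853200: f=1.266961 → p ← -0.853200 + 0.52·1.266961 = -0.194380
x=1.040000, p=-0.194380: f=0.565516 → p ← -0.194380 + 0.52·0.565516 = 0.099688
x=1.560000, p=0.099688: f=0.207060 → p ← 0.099688 + 0.52·0.207060 = 0.207359
p(2.08) ≈ 0.2074

0.2074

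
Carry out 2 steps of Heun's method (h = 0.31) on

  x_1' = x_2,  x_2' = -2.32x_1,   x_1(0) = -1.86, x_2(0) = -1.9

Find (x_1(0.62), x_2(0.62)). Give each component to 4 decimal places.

-2.1004, 1.3008

Heun on (x_1,x_2): k1 = f(t_n, state_n); k2 = f(t_n + h, state_n + h·k1); state_{n+1} = state_n + (h/2)·(k1 + k2).
0.000000: (-1.860000, -1.900000)
  k1 = (-1.900000, 4.315200)
  predictor → (-2.449000, -0.562288)
  k2 = (-0.562288, 5.681680)
  → (-2.241655, -0.350484)
0.310000: (-2.241655, -0.350484)
  k1 = (-0.350484, 5.200639)
  predictor → (-2.350305, 1.261714)
  k2 = (1.261714, 5.452707)
  → (-2.100414, 1.300785)
(x_1(0.62), x_2(0.62)) ≈ (-2.1004, 1.3008)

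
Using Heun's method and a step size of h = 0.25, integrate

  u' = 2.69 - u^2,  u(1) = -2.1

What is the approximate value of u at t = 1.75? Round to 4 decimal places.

Heun: k1 = f(t_n, u_n); k2 = f(t_n + h, u_n + h·k1); u_{n+1} = u_n + (h/2)·(k1 + k2).
t=1.000000, u=-2.100000:
  k1 = f(1.000000, -2.100000) = -1.720000
  k2 = f(1.250000, -2.530000) = -3.710900
  u ← -2.100000 + (0.25/2)·(-1.720000 + (-3.710900)) = -2.778863
t=1.250000, u=-2.778863:
  k1 = f(1.250000, -2.778863) = -5.032077
  k2 = f(1.500000, -4.036882) = -13.606414
  u ← -2.778863 + (0.25/2)·(-5.032077 + (-13.606414)) = -5.108674
t=1.500000, u=-5.108674:
  k1 = f(1.500000, -5.108674) = -23.408548
  k2 = f(1.750000, -10.960811) = -117.449376
  u ← -5.108674 + (0.25/2)·(-23.408548 + (-117.449376)) = -22.715914
u(1.75) ≈ -22.7159

-22.7159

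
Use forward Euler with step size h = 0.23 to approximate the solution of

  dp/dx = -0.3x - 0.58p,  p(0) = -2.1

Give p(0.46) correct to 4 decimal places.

Euler: p_{n+1} = p_n + h·f(x_n, p_n).
x=0.000000, p=-2.100000: f=1.218000 → p ← -2.100000 + 0.23·1.218000 = -1.819860
x=0.230000, p=-1.819860: f=0.986519 → p ← -1.819860 + 0.23·0.986519 = -1.592961
p(0.46) ≈ -1.5930

-1.5930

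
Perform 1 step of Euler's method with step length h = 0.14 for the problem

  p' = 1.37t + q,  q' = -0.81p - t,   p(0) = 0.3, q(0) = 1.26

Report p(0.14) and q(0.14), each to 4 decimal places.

Euler on (p,q): p_{n+1} = p_n + h·p', q_{n+1} = q_n + h·q'.
0.000000: (0.300000, 1.260000); f=(1.260000, -0.243000) → (0.476400, 1.225980)
(p(0.14), q(0.14)) ≈ (0.4764, 1.2260)

0.4764, 1.2260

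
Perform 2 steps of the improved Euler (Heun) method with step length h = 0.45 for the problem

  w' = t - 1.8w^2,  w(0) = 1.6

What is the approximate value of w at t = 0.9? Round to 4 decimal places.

0.6389

Heun: k1 = f(t_n, w_n); k2 = f(t_n + h, w_n + h·k1); w_{n+1} = w_n + (h/2)·(k1 + k2).
t=0.000000, w=1.600000:
  k1 = f(0.000000, 1.600000) = -4.608000
  k2 = f(0.450000, -0.473600) = 0.046265
  w ← 1.600000 + (0.45/2)·(-4.608000 + 0.046265) = 0.573610
t=0.450000, w=0.573610:
  k1 = f(0.450000, 0.573610) = -0.142251
  k2 = f(0.900000, 0.509597) = 0.432560
  w ← 0.573610 + (0.45/2)·(-0.142251 + 0.432560) = 0.638929
w(0.9) ≈ 0.6389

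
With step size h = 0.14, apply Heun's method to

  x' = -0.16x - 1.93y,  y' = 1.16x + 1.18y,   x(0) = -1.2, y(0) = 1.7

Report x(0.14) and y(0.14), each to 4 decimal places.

Heun on (x,y): k1 = f(s_n, state_n); k2 = f(s_n + h, state_n + h·k1); state_{n+1} = state_n + (h/2)·(k1 + k2).
0.000000: (-1.200000, 1.700000)
  k1 = (-3.089000, 0.614000)
  predictor → (-1.632460, 1.785960)
  k2 = (-3.185709, 0.213779)
  → (-1.639230, 1.757945)
(x(0.14), y(0.14)) ≈ (-1.6392, 1.7579)

-1.6392, 1.7579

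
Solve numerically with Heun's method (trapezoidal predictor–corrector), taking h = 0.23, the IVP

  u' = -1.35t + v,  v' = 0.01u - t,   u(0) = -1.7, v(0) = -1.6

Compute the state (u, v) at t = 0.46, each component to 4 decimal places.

Heun on (u,v): k1 = f(t_n, state_n); k2 = f(t_n + h, state_n + h·k1); state_{n+1} = state_n + (h/2)·(k1 + k2).
0.000000: (-1.700000, -1.600000)
  k1 = (-1.600000, -0.017000)
  predictor → (-2.068000, -1.603910)
  k2 = (-1.914410, -0.250680)
  → (-2.104157, -1.630783)
0.230000: (-2.104157, -1.630783)
  k1 = (-1.941283, -0.251042)
  predictor → (-2.550652, -1.688523)
  k2 = (-2.309523, -0.485507)
  → (-2.593000, -1.715486)
(u(0.46), v(0.46)) ≈ (-2.5930, -1.7155)

-2.5930, -1.7155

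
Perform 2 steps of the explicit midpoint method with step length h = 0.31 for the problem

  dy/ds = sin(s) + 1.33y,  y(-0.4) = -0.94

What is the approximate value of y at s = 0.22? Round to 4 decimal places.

Midpoint: k1 = f(s_n, y_n); k2 = f(s_n + h/2, y_n + (h/2)·k1); y_{n+1} = y_n + h·k2.
s=-0.400000, y=-0.940000:
  k1 = f(-0.400000, -0.940000) = -1.639618
  k2 = f(-0.245000, -1.194141) = -1.830764
  y ← -0.940000 + 0.31·(-1.830764) = -1.507537
s=-0.090000, y=-1.507537:
  k1 = f(-0.090000, -1.507537) = -2.094902
  k2 = f(0.065000, -1.832247) = -2.371934
  y ← -1.507537 + 0.31·(-2.371934) = -2.242836
y(0.22) ≈ -2.2428

-2.2428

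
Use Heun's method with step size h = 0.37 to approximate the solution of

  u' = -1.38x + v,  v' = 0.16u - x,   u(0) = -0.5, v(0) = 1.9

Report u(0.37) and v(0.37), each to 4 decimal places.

0.1031, 1.8228

Heun on (u,v): k1 = f(x_n, state_n); k2 = f(x_n + h, state_n + h·k1); state_{n+1} = state_n + (h/2)·(k1 + k2).
0.000000: (-0.500000, 1.900000)
  k1 = (1.900000, -0.080000)
  predictor → (0.203000, 1.870400)
  k2 = (1.359800, -0.337520)
  → (0.103063, 1.822759)
(u(0.37), v(0.37)) ≈ (0.1031, 1.8228)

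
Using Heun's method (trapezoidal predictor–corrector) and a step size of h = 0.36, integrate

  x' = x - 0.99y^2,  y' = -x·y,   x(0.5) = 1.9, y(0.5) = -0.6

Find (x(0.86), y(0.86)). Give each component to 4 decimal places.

2.6135, -0.3110

Heun on (x,y): k1 = f(s_n, state_n); k2 = f(s_n + h, state_n + h·k1); state_{n+1} = state_n + (h/2)·(k1 + k2).
0.500000: (1.900000, -0.600000)
  k1 = (1.543600, 1.140000)
  predictor → (2.455696, -0.189600)
  k2 = (2.420107, 0.465600)
  → (2.613467, -0.310992)
(x(0.86), y(0.86)) ≈ (2.6135, -0.3110)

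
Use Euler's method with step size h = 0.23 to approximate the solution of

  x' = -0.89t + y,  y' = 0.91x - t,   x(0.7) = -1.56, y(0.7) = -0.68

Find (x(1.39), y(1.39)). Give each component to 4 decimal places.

-2.9633, -2.5227

Euler on (x,y): x_{n+1} = x_n + h·x', y_{n+1} = y_n + h·y'.
0.700000: (-1.560000, -0.680000); f=(-1.303000, -2.119600) → (-1.859690, -1.167508)
0.930000: (-1.859690, -1.167508); f=(-1.995208, -2.622318) → (-2.318588, -1.770641)
1.160000: (-2.318588, -1.770641); f=(-2.803041, -3.269915) → (-2.963287, -2.522722)
(x(1.39), y(1.39)) ≈ (-2.9633, -2.5227)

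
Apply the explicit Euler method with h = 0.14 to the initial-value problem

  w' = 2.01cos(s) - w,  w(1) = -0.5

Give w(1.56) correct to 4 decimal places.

Euler: w_{n+1} = w_n + h·f(s_n, w_n).
s=1.000000, w=-0.500000: f=1.586008 → w ← -0.500000 + 0.14·1.586008 = -0.277959
s=1.140000, w=-0.277959: f=1.117324 → w ← -0.277959 + 0.14·1.117324 = -0.121534
s=1.280000, w=-0.121534: f=0.697831 → w ← -0.121534 + 0.14·0.697831 = -0.023837
s=1.420000, w=-0.023837: f=0.325790 → w ← -0.023837 + 0.14·0.325790 = 0.021773
w(1.56) ≈ 0.0218

0.0218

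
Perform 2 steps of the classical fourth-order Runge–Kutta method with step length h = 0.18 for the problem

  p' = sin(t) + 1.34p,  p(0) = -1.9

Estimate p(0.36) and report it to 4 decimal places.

-3.0021

RK4: k1 = f(t_n, p_n); k2 = f(t_n + h/2, p_n + (h/2)·k1); k3 = f(t_n + h/2, p_n + (h/2)·k2); k4 = f(t_n + h, p_n + h·k3); p_{n+1} = p_n + (h/6)·(k1 + 2k2 + 2k3 + k4).
t=0.000000, p=-1.900000:
  k1 = f(0.000000, -1.900000) = -2.546000
  k2 = f(0.090000, -2.129140) = -2.763169
  k3 = f(0.090000, -2.148685) = -2.789360
  k4 = f(0.180000, -2.402085) = -3.039764
  p ← -1.900000 + (0.18/6)·(k1 + 2k2 + 2k3 + k4) = -2.400725
t=0.180000, p=-2.400725:
  k1 = f(0.180000, -2.400725) = -3.037941
  k2 = f(0.270000, -2.674139) = -3.316615
  k3 = f(0.270000, -2.699220) = -3.350223
  k4 = f(0.360000, -3.003765) = -3.672771
  p ← -2.400725 + (0.18/6)·(k1 + 2k2 + 2k3 + k4) = -3.002056
p(0.36) ≈ -3.0021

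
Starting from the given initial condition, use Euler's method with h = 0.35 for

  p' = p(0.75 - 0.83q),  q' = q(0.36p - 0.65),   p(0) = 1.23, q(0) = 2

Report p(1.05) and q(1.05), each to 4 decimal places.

0.4788, 1.3828

Euler on (p,q): p_{n+1} = p_n + h·p', q_{n+1} = q_n + h·q'.
0.000000: (1.230000, 2.000000); f=(-1.119300, -0.414400) → (0.838245, 1.854960)
0.350000: (0.838245, 1.854960); f=(-0.661892, -0.645956) → (0.606583, 1.628875)
0.700000: (0.606583, 1.628875); f=(-0.365142, -0.703072) → (0.478783, 1.382800)
(p(1.05), q(1.05)) ≈ (0.4788, 1.3828)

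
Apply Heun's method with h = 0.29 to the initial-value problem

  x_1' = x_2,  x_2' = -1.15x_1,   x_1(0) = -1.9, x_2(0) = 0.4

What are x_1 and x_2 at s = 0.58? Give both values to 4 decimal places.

-1.3161, 1.5296

Heun on (x_1,x_2): k1 = f(s_n, state_n); k2 = f(s_n + h, state_n + h·k1); state_{n+1} = state_n + (h/2)·(k1 + k2).
0.000000: (-1.900000, 0.400000)
  k1 = (0.400000, 2.185000)
  predictor → (-1.784000, 1.033650)
  k2 = (1.033650, 2.051600)
  → (-1.692121, 1.014307)
0.290000: (-1.692121, 1.014307)
  k1 = (1.014307, 1.945939)
  predictor → (-1.397972, 1.578629)
  k2 = (1.578629, 1.607667)
  → (-1.316145, 1.529580)
(x_1(0.58), x_2(0.58)) ≈ (-1.3161, 1.5296)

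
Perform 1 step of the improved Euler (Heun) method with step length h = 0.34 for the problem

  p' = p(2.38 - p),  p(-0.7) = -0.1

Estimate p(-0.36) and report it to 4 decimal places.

-0.2225

Heun: k1 = f(t_n, p_n); k2 = f(t_n + h, p_n + h·k1); p_{n+1} = p_n + (h/2)·(k1 + k2).
t=-0.700000, p=-0.100000:
  k1 = f(-0.700000, -0.100000) = -0.248000
  k2 = f(-0.360000, -0.184320) = -0.472655
  p ← -0.100000 + (0.34/2)·(-0.248000 + (-0.472655)) = -0.222511
p(-0.36) ≈ -0.2225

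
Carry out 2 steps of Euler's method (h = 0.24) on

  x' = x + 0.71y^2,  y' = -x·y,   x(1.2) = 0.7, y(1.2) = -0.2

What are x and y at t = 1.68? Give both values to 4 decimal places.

1.0895, -0.1315

Euler on (x,y): x_{n+1} = x_n + h·x', y_{n+1} = y_n + h·y'.
1.200000: (0.700000, -0.200000); f=(0.728400, 0.140000) → (0.874816, -0.166400)
1.440000: (0.874816, -0.166400); f=(0.894475, 0.145569) → (1.089490, -0.131463)
(x(1.68), y(1.68)) ≈ (1.0895, -0.1315)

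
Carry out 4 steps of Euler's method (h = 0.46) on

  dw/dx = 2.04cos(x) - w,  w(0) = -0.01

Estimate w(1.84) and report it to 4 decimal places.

0.8771

Euler: w_{n+1} = w_n + h·f(x_n, w_n).
x=0.000000, w=-0.010000: f=2.050000 → w ← -0.010000 + 0.46·2.050000 = 0.933000
x=0.460000, w=0.933000: f=0.894947 → w ← 0.933000 + 0.46·0.894947 = 1.344676
x=0.920000, w=1.344676: f=-0.108803 → w ← 1.344676 + 0.46·(-0.108803) = 1.294626
x=1.380000, w=1.294626: f=-0.907759 → w ← 1.294626 + 0.46·(-0.907759) = 0.877057
w(1.84) ≈ 0.8771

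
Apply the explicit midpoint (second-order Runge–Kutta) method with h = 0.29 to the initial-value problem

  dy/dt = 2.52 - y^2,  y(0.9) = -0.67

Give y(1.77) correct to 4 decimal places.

1.1487

Midpoint: k1 = f(t_n, y_n); k2 = f(t_n + h/2, y_n + (h/2)·k1); y_{n+1} = y_n + h·k2.
t=0.900000, y=-0.670000:
  k1 = f(0.900000, -0.670000) = 2.071100
  k2 = f(1.045000, -0.369691) = 2.383329
  y ← -0.670000 + 0.29·2.383329 = 0.021165
t=1.190000, y=0.021165:
  k1 = f(1.190000, 0.021165) = 2.519552
  k2 = f(1.335000, 0.386500) = 2.370617
  y ← 0.021165 + 0.29·2.370617 = 0.708644
t=1.480000, y=0.708644:
  k1 = f(1.480000, 0.708644) = 2.017823
  k2 = f(1.625000, 1.001229) = 1.517541
  y ← 0.708644 + 0.29·1.517541 = 1.148731
y(1.77) ≈ 1.1487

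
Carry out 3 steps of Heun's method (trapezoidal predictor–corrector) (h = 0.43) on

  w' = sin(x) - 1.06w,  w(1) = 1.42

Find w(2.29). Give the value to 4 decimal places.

Heun: k1 = f(x_n, w_n); k2 = f(x_n + h, w_n + h·k1); w_{n+1} = w_n + (h/2)·(k1 + k2).
x=1.000000, w=1.420000:
  k1 = f(1.000000, 1.420000) = -0.663729
  k2 = f(1.430000, 1.134597) = -0.212568
  w ← 1.420000 + (0.43/2)·(-0.663729 + (-0.212568)) = 1.231596
x=1.430000, w=1.231596:
  k1 = f(1.430000, 1.231596) = -0.315387
  k2 = f(1.860000, 1.095980) = -0.203267
  w ← 1.231596 + (0.43/2)·(-0.315387 + (-0.203267)) = 1.120085
x=1.860000, w=1.120085:
  k1 = f(1.860000, 1.120085) = -0.228819
  k2 = f(2.290000, 1.021693) = -0.330664
  w ← 1.120085 + (0.43/2)·(-0.228819 + (-0.330664)) = 0.999797
w(2.29) ≈ 0.9998

0.9998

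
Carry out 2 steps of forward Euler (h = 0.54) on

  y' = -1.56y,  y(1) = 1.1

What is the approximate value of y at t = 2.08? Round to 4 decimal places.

Euler: y_{n+1} = y_n + h·f(t_n, y_n).
t=1.000000, y=1.100000: f=-1.716000 → y ← 1.100000 + 0.54·(-1.716000) = 0.173360
t=1.540000, y=0.173360: f=-0.270442 → y ← 0.173360 + 0.54·(-0.270442) = 0.027322
y(2.08) ≈ 0.0273

0.0273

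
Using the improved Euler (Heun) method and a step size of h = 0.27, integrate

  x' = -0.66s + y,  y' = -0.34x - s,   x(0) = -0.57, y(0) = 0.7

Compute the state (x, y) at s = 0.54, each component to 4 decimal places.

-0.2841, 0.6278

Heun on (x,y): k1 = f(s_n, state_n); k2 = f(s_n + h, state_n + h·k1); state_{n+1} = state_n + (h/2)·(k1 + k2).
0.000000: (-0.570000, 0.700000)
  k1 = (0.700000, 0.193800)
  predictor → (-0.381000, 0.752326)
  k2 = (0.574126, -0.140460)
  → (-0.397993, 0.707201)
0.270000: (-0.397993, 0.707201)
  k1 = (0.529001, -0.134682)
  predictor → (-0.255163, 0.670837)
  k2 = (0.314437, -0.453245)
  → (-0.284129, 0.627831)
(x(0.54), y(0.54)) ≈ (-0.2841, 0.6278)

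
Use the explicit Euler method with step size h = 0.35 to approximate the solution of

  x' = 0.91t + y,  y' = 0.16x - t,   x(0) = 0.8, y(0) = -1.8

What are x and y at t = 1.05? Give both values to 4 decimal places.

Euler on (x,y): x_{n+1} = x_n + h·x', y_{n+1} = y_n + h·y'.
0.000000: (0.800000, -1.800000); f=(-1.800000, 0.128000) → (0.170000, -1.755200)
0.350000: (0.170000, -1.755200); f=(-1.436700, -0.322800) → (-0.332845, -1.868180)
0.700000: (-0.332845, -1.868180); f=(-1.231180, -0.753255) → (-0.763758, -2.131819)
(x(1.05), y(1.05)) ≈ (-0.7638, -2.1318)

-0.7638, -2.1318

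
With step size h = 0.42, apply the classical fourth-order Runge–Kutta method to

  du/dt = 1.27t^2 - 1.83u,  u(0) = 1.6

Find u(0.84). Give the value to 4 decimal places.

RK4: k1 = f(t_n, u_n); k2 = f(t_n + h/2, u_n + (h/2)·k1); k3 = f(t_n + h/2, u_n + (h/2)·k2); k4 = f(t_n + h, u_n + h·k3); u_{n+1} = u_n + (h/6)·(k1 + 2k2 + 2k3 + k4).
t=0.000000, u=1.600000:
  k1 = f(0.000000, 1.600000) = -2.928000
  k2 = f(0.210000, 0.985120) = -1.746763
  k3 = f(0.210000, 1.233180) = -2.200712
  k4 = f(0.420000, 0.675701) = -1.012505
  u ← 1.600000 + (0.42/6)·(k1 + 2k2 + 2k3 + k4) = 0.771518
t=0.420000, u=0.771518:
  k1 = f(0.420000, 0.771518) = -1.187850
  k2 = f(0.630000, 0.522070) = -0.451324
  k3 = f(0.630000, 0.676740) = -0.734371
  k4 = f(0.840000, 0.463082) = 0.048671
  u ← 0.771518 + (0.42/6)·(k1 + 2k2 + 2k3 + k4) = 0.525778
u(0.84) ≈ 0.5258

0.5258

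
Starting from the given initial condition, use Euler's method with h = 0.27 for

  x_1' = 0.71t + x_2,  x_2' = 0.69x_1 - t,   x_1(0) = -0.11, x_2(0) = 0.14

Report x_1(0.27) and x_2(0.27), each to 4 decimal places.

-0.0722, 0.1195

Euler on (x_1,x_2): x_1_{n+1} = x_1_n + h·x_1', x_2_{n+1} = x_2_n + h·x_2'.
0.000000: (-0.110000, 0.140000); f=(0.140000, -0.075900) → (-0.072200, 0.119507)
(x_1(0.27), x_2(0.27)) ≈ (-0.0722, 0.1195)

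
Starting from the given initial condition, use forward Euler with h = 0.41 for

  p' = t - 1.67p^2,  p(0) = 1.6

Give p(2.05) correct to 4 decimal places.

Euler: p_{n+1} = p_n + h·f(t_n, p_n).
t=0.000000, p=1.600000: f=-4.275200 → p ← 1.600000 + 0.41·(-4.275200) = -0.152832
t=0.410000, p=-0.152832: f=0.370993 → p ← -0.152832 + 0.41·0.370993 = -0.000725
t=0.820000, p=-0.000725: f=0.819999 → p ← -0.000725 + 0.41·0.819999 = 0.335475
t=1.230000, p=0.335475: f=1.042053 → p ← 0.335475 + 0.41·1.042053 = 0.762716
t=1.640000, p=0.762716: f=0.668501 → p ← 0.762716 + 0.41·0.668501 = 1.036802
p(2.05) ≈ 1.0368

1.0368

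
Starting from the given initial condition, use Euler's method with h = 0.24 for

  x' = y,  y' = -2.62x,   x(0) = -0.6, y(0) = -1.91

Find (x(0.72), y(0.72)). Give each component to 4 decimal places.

-1.6344, 0.0296

Euler on (x,y): x_{n+1} = x_n + h·x', y_{n+1} = y_n + h·y'.
0.000000: (-0.600000, -1.910000); f=(-1.910000, 1.572000) → (-1.058400, -1.532720)
0.240000: (-1.058400, -1.532720); f=(-1.532720, 2.773008) → (-1.426253, -0.867198)
0.480000: (-1.426253, -0.867198); f=(-0.867198, 3.736782) → (-1.634380, 0.029630)
(x(0.72), y(0.72)) ≈ (-1.6344, 0.0296)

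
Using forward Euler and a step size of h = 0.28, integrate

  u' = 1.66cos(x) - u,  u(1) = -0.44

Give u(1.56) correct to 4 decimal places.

Euler: u_{n+1} = u_n + h·f(x_n, u_n).
x=1.000000, u=-0.440000: f=1.336902 → u ← -0.440000 + 0.28·1.336902 = -0.065667
x=1.280000, u=-0.065667: f=0.541615 → u ← -0.065667 + 0.28·0.541615 = 0.085985
u(1.56) ≈ 0.0860

0.0860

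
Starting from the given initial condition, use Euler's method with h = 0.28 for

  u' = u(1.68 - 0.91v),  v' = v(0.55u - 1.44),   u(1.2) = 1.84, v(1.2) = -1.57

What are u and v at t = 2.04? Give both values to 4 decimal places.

Euler on (u,v): u_{n+1} = u_n + h·u', v_{n+1} = v_n + h·v'.
1.200000: (1.840000, -1.570000); f=(5.720008, 0.671960) → (3.441602, -1.381851)
1.480000: (3.441602, -1.381851); f=(10.109654, -0.625814) → (6.272305, -1.557079)
1.760000: (6.272305, -1.557079); f=(19.424966, -3.129368) → (11.711296, -2.433302)
(u(2.04), v(2.04)) ≈ (11.7113, -2.4333)

11.7113, -2.4333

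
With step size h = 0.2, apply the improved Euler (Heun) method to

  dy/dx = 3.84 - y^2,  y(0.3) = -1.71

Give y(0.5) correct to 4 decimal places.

Heun: k1 = f(x_n, y_n); k2 = f(x_n + h, y_n + h·k1); y_{n+1} = y_n + (h/2)·(k1 + k2).
x=0.300000, y=-1.710000:
  k1 = f(0.300000, -1.710000) = 0.915900
  k2 = f(0.500000, -1.526820) = 1.508821
  y ← -1.710000 + (0.2/2)·(0.915900 + 1.508821) = -1.467528
y(0.5) ≈ -1.4675

-1.4675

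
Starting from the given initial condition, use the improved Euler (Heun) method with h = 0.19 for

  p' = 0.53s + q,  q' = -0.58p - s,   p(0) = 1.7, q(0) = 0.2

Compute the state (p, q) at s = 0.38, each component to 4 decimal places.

1.7355, -0.2532

Heun on (p,q): k1 = f(s_n, state_n); k2 = f(s_n + h, state_n + h·k1); state_{n+1} = state_n + (h/2)·(k1 + k2).
0.000000: (1.700000, 0.200000)
  k1 = (0.200000, -0.986000)
  predictor → (1.738000, 0.012660)
  k2 = (0.113360, -1.198040)
  → (1.729769, -0.007484)
0.190000: (1.729769, -0.007484)
  k1 = (0.093216, -1.193266)
  predictor → (1.747480, -0.234204)
  k2 = (-0.032804, -1.393539)
  → (1.735508, -0.253230)
(p(0.38), q(0.38)) ≈ (1.7355, -0.2532)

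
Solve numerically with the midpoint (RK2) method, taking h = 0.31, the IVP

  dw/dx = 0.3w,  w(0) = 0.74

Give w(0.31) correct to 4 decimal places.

Midpoint: k1 = f(x_n, w_n); k2 = f(x_n + h/2, w_n + (h/2)·k1); w_{n+1} = w_n + h·k2.
x=0.000000, w=0.740000:
  k1 = f(0.000000, 0.740000) = 0.222000
  k2 = f(0.155000, 0.774410) = 0.232323
  w ← 0.740000 + 0.31·0.232323 = 0.812020
w(0.31) ≈ 0.8120

0.8120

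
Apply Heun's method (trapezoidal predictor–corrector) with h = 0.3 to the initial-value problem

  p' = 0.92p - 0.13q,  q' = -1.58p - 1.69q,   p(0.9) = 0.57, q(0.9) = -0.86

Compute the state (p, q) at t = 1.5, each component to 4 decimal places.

Heun on (p,q): k1 = f(t_n, state_n); k2 = f(t_n + h, state_n + h·k1); state_{n+1} = state_n + (h/2)·(k1 + k2).
0.900000: (0.570000, -0.860000)
  k1 = (0.636200, 0.552800)
  predictor → (0.760860, -0.694160)
  k2 = (0.790232, -0.029028)
  → (0.783965, -0.781434)
1.200000: (0.783965, -0.781434)
  k1 = (0.822834, 0.081960)
  predictor → (1.030815, -0.756846)
  k2 = (1.046740, -0.349617)
  → (1.064401, -0.821583)
(p(1.5), q(1.5)) ≈ (1.0644, -0.8216)

1.0644, -0.8216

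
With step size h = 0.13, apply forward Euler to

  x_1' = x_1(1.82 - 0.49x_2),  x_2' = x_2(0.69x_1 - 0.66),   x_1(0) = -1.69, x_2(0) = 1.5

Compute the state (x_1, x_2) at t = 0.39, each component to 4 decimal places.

-2.6539, 0.6045

Euler on (x_1,x_2): x_1_{n+1} = x_1_n + h·x_1', x_2_{n+1} = x_2_n + h·x_2'.
0.000000: (-1.690000, 1.500000); f=(-1.833650, -2.739150) → (-1.928374, 1.143911)
0.130000: (-1.928374, 1.143911); f=(-2.428757, -2.277044) → (-2.244113, 0.847895)
0.260000: (-2.244113, 0.847895); f=(-3.151927, -1.872523) → (-2.653863, 0.604467)
(x_1(0.39), x_2(0.39)) ≈ (-2.6539, 0.6045)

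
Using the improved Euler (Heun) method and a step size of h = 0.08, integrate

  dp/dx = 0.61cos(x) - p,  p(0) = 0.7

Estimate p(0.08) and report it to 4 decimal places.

Heun: k1 = f(x_n, p_n); k2 = f(x_n + h, p_n + h·k1); p_{n+1} = p_n + (h/2)·(k1 + k2).
x=0.000000, p=0.700000:
  k1 = f(0.000000, 0.700000) = -0.090000
  k2 = f(0.080000, 0.692800) = -0.084751
  p ← 0.700000 + (0.08/2)·(-0.090000 + (-0.084751)) = 0.693010
p(0.08) ≈ 0.6930

0.6930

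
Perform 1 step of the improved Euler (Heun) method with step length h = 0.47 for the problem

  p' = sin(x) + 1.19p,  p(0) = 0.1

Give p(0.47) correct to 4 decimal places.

0.2780

Heun: k1 = f(x_n, p_n); k2 = f(x_n + h, p_n + h·k1); p_{n+1} = p_n + (h/2)·(k1 + k2).
x=0.000000, p=0.100000:
  k1 = f(0.000000, 0.100000) = 0.119000
  k2 = f(0.470000, 0.155930) = 0.638443
  p ← 0.100000 + (0.47/2)·(0.119000 + 0.638443) = 0.277999
p(0.47) ≈ 0.2780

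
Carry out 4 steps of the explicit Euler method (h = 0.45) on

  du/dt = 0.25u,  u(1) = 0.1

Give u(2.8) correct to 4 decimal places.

Euler: u_{n+1} = u_n + h·f(t_n, u_n).
t=1.000000, u=0.100000: f=0.025000 → u ← 0.100000 + 0.45·0.025000 = 0.111250
t=1.450000, u=0.111250: f=0.027813 → u ← 0.111250 + 0.45·0.027813 = 0.123766
t=1.900000, u=0.123766: f=0.030941 → u ← 0.123766 + 0.45·0.030941 = 0.137689
t=2.350000, u=0.137689: f=0.034422 → u ← 0.137689 + 0.45·0.034422 = 0.153179
u(2.8) ≈ 0.1532

0.1532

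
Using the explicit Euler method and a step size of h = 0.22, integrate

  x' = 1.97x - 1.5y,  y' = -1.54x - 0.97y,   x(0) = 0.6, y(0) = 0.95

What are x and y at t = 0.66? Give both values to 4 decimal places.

0.7855, -0.0137

Euler on (x,y): x_{n+1} = x_n + h·x', y_{n+1} = y_n + h·y'.
0.000000: (0.600000, 0.950000); f=(-0.243000, -1.845500) → (0.546540, 0.543990)
0.220000: (0.546540, 0.543990); f=(0.260699, -1.369342) → (0.603894, 0.242735)
0.440000: (0.603894, 0.242735); f=(0.825568, -1.165449) → (0.785519, -0.013664)
(x(0.66), y(0.66)) ≈ (0.7855, -0.0137)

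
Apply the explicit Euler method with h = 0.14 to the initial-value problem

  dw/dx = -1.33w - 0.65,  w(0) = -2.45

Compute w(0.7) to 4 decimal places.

-1.1888

Euler: w_{n+1} = w_n + h·f(x_n, w_n).
x=0.000000, w=-2.450000: f=2.608500 → w ← -2.450000 + 0.14·2.608500 = -2.084810
x=0.140000, w=-2.084810: f=2.122797 → w ← -2.084810 + 0.14·2.122797 = -1.787618
x=0.280000, w=-1.787618: f=1.727532 → w ← -1.787618 + 0.14·1.727532 = -1.545764
x=0.420000, w=-1.545764: f=1.405866 → w ← -1.545764 + 0.14·1.405866 = -1.348943
x=0.560000, w=-1.348943: f=1.144094 → w ← -1.348943 + 0.14·1.144094 = -1.188769
w(0.7) ≈ -1.1888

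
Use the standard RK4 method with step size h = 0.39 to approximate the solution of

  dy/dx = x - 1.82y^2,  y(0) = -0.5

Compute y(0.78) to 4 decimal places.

-0.8475

RK4: k1 = f(x_n, y_n); k2 = f(x_n + h/2, y_n + (h/2)·k1); k3 = f(x_n + h/2, y_n + (h/2)·k2); k4 = f(x_n + h, y_n + h·k3); y_{n+1} = y_n + (h/6)·(k1 + 2k2 + 2k3 + k4).
x=0.000000, y=-0.500000:
  k1 = f(0.000000, -0.500000) = -0.455000
  k2 = f(0.195000, -0.588725) = -0.435807
  k3 = f(0.195000, -0.584982) = -0.427812
  k4 = f(0.390000, -0.666847) = -0.419326
  y ← -0.500000 + (0.39/6)·(k1 + 2k2 + 2k3 + k4) = -0.669102
x=0.390000, y=-0.669102:
  k1 = f(0.390000, -0.669102) = -0.424808
  k2 = f(0.585000, -0.751939) = -0.444051
  k3 = f(0.585000, -0.755692) = -0.454347
  k4 = f(0.780000, -0.846297) = -0.523517
  y ← -0.669102 + (0.39/6)·(k1 + 2k2 + 2k3 + k4) = -0.847534
y(0.78) ≈ -0.8475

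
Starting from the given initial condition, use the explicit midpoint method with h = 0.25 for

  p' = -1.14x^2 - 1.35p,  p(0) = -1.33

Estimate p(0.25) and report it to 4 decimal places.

Midpoint: k1 = f(x_n, p_n); k2 = f(x_n + h/2, p_n + (h/2)·k1); p_{n+1} = p_n + h·k2.
x=0.000000, p=-1.330000:
  k1 = f(0.000000, -1.330000) = 1.795500
  k2 = f(0.125000, -1.105563) = 1.474697
  p ← -1.330000 + 0.25·1.474697 = -0.961326
p(0.25) ≈ -0.9613

-0.9613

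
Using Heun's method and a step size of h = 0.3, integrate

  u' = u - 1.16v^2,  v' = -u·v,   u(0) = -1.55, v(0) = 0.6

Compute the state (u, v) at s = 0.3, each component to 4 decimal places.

-2.3006, 1.0217

Heun on (u,v): k1 = f(s_n, state_n); k2 = f(s_n + h, state_n + h·k1); state_{n+1} = state_n + (h/2)·(k1 + k2).
0.000000: (-1.550000, 0.600000)
  k1 = (-1.967600, 0.930000)
  predictor → (-2.140280, 0.879000)
  k2 = (-3.036544, 1.881306)
  → (-2.300622, 1.021696)
(u(0.3), v(0.3)) ≈ (-2.3006, 1.0217)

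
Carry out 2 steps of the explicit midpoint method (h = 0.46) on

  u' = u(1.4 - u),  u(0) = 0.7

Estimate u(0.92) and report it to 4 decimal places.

1.0975

Midpoint: k1 = f(s_n, u_n); k2 = f(s_n + h/2, u_n + (h/2)·k1); u_{n+1} = u_n + h·k2.
s=0.000000, u=0.700000:
  k1 = f(0.000000, 0.700000) = 0.490000
  k2 = f(0.230000, 0.812700) = 0.477299
  u ← 0.700000 + 0.46·0.477299 = 0.919557
s=0.460000, u=0.919557:
  k1 = f(0.460000, 0.919557) = 0.441795
  k2 = f(0.690000, 1.021170) = 0.386850
  u ← 0.919557 + 0.46·0.386850 = 1.097508
u(0.92) ≈ 1.0975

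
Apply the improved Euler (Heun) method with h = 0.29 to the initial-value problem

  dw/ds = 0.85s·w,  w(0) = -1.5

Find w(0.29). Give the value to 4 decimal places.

Heun: k1 = f(s_n, w_n); k2 = f(s_n + h, w_n + h·k1); w_{n+1} = w_n + (h/2)·(k1 + k2).
s=0.000000, w=-1.500000:
  k1 = f(0.000000, -1.500000) = 0.000000
  k2 = f(0.290000, -1.500000) = -0.369750
  w ← -1.500000 + (0.29/2)·(0.000000 + (-0.369750)) = -1.553614
w(0.29) ≈ -1.5536

-1.5536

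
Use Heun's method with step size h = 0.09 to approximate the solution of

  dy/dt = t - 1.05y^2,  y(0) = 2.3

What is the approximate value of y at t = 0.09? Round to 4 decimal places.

Heun: k1 = f(t_n, y_n); k2 = f(t_n + h, y_n + h·k1); y_{n+1} = y_n + (h/2)·(k1 + k2).
t=0.000000, y=2.300000:
  k1 = f(0.000000, 2.300000) = -5.554500
  k2 = f(0.090000, 1.800095) = -3.312359
  y ← 2.300000 + (0.09/2)·(-5.554500 + (-3.312359)) = 1.900991
y(0.09) ≈ 1.9010

1.9010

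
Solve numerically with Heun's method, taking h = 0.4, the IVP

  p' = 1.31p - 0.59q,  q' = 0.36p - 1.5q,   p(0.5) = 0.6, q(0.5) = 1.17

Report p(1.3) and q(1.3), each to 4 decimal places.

1.0170, 0.5175

Heun on (p,q): k1 = f(s_n, state_n); k2 = f(s_n + h, state_n + h·k1); state_{n+1} = state_n + (h/2)·(k1 + k2).
0.500000: (0.600000, 1.170000)
  k1 = (0.095700, -1.539000)
  predictor → (0.638280, 0.554400)
  k2 = (0.509051, -0.601819)
  → (0.720950, 0.741836)
0.900000: (0.720950, 0.741836)
  k1 = (0.506761, -0.853212)
  predictor → (0.923655, 0.400551)
  k2 = (0.973662, -0.268311)
  → (1.017035, 0.517531)
(p(1.3), q(1.3)) ≈ (1.0170, 0.5175)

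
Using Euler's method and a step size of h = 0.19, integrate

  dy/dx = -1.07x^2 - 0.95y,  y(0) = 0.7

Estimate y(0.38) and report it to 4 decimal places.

Euler: y_{n+1} = y_n + h·f(x_n, y_n).
x=0.000000, y=0.700000: f=-0.665000 → y ← 0.700000 + 0.19·(-0.665000) = 0.573650
x=0.190000, y=0.573650: f=-0.583594 → y ← 0.573650 + 0.19·(-0.583594) = 0.462767
y(0.38) ≈ 0.4628

0.4628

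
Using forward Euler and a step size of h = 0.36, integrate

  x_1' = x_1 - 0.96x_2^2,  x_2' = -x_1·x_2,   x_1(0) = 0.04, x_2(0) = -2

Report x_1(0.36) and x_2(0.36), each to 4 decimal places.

Euler on (x_1,x_2): x_1_{n+1} = x_1_n + h·x_1', x_2_{n+1} = x_2_n + h·x_2'.
0.000000: (0.040000, -2.000000); f=(-3.800000, 0.080000) → (-1.328000, -1.971200)
(x_1(0.36), x_2(0.36)) ≈ (-1.3280, -1.9712)

-1.3280, -1.9712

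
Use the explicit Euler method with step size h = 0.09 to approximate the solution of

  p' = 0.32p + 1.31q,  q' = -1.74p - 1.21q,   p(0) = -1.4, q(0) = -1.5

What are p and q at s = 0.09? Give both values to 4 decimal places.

Euler on (p,q): p_{n+1} = p_n + h·p', q_{n+1} = q_n + h·q'.
0.000000: (-1.400000, -1.500000); f=(-2.413000, 4.251000) → (-1.617170, -1.117410)
(p(0.09), q(0.09)) ≈ (-1.6172, -1.1174)

-1.6172, -1.1174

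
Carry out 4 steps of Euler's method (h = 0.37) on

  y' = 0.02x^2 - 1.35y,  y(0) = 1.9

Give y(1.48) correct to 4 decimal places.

0.1306

Euler: y_{n+1} = y_n + h·f(x_n, y_n).
x=0.000000, y=1.900000: f=-2.565000 → y ← 1.900000 + 0.37·(-2.565000) = 0.950950
x=0.370000, y=0.950950: f=-1.281045 → y ← 0.950950 + 0.37·(-1.281045) = 0.476964
x=0.740000, y=0.476964: f=-0.632949 → y ← 0.476964 + 0.37·(-0.632949) = 0.242772
x=1.110000, y=0.242772: f=-0.303101 → y ← 0.242772 + 0.37·(-0.303101) = 0.130625
y(1.48) ≈ 0.1306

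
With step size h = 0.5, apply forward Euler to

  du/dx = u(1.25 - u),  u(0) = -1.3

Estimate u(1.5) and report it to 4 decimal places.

-57.0466

Euler: u_{n+1} = u_n + h·f(x_n, u_n).
x=0.000000, u=-1.300000: f=-3.315000 → u ← -1.300000 + 0.5·(-3.315000) = -2.957500
x=0.500000, u=-2.957500: f=-12.443681 → u ← -2.957500 + 0.5·(-12.443681) = -9.179341
x=1.000000, u=-9.179341: f=-95.734470 → u ← -9.179341 + 0.5·(-95.734470) = -57.046576
u(1.5) ≈ -57.0466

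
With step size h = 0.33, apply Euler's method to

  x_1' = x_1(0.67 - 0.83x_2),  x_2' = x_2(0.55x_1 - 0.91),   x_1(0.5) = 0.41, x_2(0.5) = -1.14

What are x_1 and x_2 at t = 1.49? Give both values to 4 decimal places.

1.3039, -0.6224

Euler on (x_1,x_2): x_1_{n+1} = x_1_n + h·x_1', x_2_{n+1} = x_2_n + h·x_2'.
0.500000: (0.410000, -1.140000); f=(0.662642, 0.780330) → (0.628672, -0.882491)
0.830000: (0.628672, -0.882491); f=(0.881692, 0.497928) → (0.919630, -0.718175)
1.160000: (0.919630, -0.718175); f=(1.164330, 0.290289) → (1.303859, -0.622379)
(x_1(1.49), x_2(1.49)) ≈ (1.3039, -0.6224)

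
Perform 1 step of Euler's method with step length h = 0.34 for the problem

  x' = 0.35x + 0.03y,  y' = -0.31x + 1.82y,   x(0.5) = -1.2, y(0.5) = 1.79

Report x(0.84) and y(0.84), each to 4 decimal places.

Euler on (x,y): x_{n+1} = x_n + h·x', y_{n+1} = y_n + h·y'.
0.500000: (-1.200000, 1.790000); f=(-0.366300, 3.629800) → (-1.324542, 3.024132)
(x(0.84), y(0.84)) ≈ (-1.3245, 3.0241)

-1.3245, 3.0241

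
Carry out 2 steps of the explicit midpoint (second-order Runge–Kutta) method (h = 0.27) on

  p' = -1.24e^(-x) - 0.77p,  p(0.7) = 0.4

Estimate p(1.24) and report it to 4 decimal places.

Midpoint: k1 = f(x_n, p_n); k2 = f(x_n + h/2, p_n + (h/2)·k1); p_{n+1} = p_n + h·k2.
x=0.700000, p=0.400000:
  k1 = f(0.700000, 0.400000) = -0.923766
  k2 = f(0.835000, 0.275292) = -0.749979
  p ← 0.400000 + 0.27·(-0.749979) = 0.197506
x=0.970000, p=0.197506:
  k1 = f(0.970000, 0.197506) = -0.622142
  k2 = f(1.105000, 0.113516) = -0.498109
  p ← 0.197506 + 0.27·(-0.498109) = 0.063016
p(1.24) ≈ 0.0630

0.0630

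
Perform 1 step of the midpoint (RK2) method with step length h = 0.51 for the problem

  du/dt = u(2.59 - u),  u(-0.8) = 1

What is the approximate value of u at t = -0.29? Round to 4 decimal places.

Midpoint: k1 = f(t_n, u_n); k2 = f(t_n + h/2, u_n + (h/2)·k1); u_{n+1} = u_n + h·k2.
t=-0.800000, u=1.000000:
  k1 = f(-0.800000, 1.000000) = 1.590000
  k2 = f(-0.545000, 1.405450) = 1.664826
  u ← 1.000000 + 0.51·1.664826 = 1.849061
u(-0.29) ≈ 1.8491

1.8491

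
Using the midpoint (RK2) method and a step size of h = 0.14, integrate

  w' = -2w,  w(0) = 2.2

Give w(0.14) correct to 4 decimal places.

1.6702

Midpoint: k1 = f(x_n, w_n); k2 = f(x_n + h/2, w_n + (h/2)·k1); w_{n+1} = w_n + h·k2.
x=0.000000, w=2.200000:
  k1 = f(0.000000, 2.200000) = -4.400000
  k2 = f(0.070000, 1.892000) = -3.784000
  w ← 2.200000 + 0.14·(-3.784000) = 1.670240
w(0.14) ≈ 1.6702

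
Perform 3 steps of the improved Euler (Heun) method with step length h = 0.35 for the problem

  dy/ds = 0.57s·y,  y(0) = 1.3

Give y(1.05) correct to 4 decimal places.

1.7753

Heun: k1 = f(s_n, y_n); k2 = f(s_n + h, y_n + h·k1); y_{n+1} = y_n + (h/2)·(k1 + k2).
s=0.000000, y=1.300000:
  k1 = f(0.000000, 1.300000) = 0.000000
  k2 = f(0.350000, 1.300000) = 0.259350
  y ← 1.300000 + (0.35/2)·(0.000000 + 0.259350) = 1.345386
s=0.350000, y=1.345386:
  k1 = f(0.350000, 1.345386) = 0.268405
  k2 = f(0.700000, 1.439328) = 0.574292
  y ← 1.345386 + (0.35/2)·(0.268405 + 0.574292) = 1.492858
s=0.700000, y=1.492858:
  k1 = f(0.700000, 1.492858) = 0.595650
  k2 = f(1.050000, 1.701336) = 1.018249
  y ← 1.492858 + (0.35/2)·(0.595650 + 1.018249) = 1.775291
y(1.05) ≈ 1.7753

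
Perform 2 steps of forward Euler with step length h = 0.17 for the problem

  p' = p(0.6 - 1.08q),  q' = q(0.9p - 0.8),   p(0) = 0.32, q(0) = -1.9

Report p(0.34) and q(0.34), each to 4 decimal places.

0.6595, -1.6219

Euler on (p,q): p_{n+1} = p_n + h·p', q_{n+1} = q_n + h·q'.
0.000000: (0.320000, -1.900000); f=(0.848640, 0.972800) → (0.464269, -1.734624)
0.170000: (0.464269, -1.734624); f=(1.148320, 0.662901) → (0.659483, -1.621931)
(p(0.34), q(0.34)) ≈ (0.6595, -1.6219)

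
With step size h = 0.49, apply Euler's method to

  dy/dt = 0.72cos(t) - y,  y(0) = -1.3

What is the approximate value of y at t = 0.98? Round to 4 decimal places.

0.1531

Euler: y_{n+1} = y_n + h·f(t_n, y_n).
t=0.000000, y=-1.300000: f=2.020000 → y ← -1.300000 + 0.49·2.020000 = -0.310200
t=0.490000, y=-0.310200: f=0.945480 → y ← -0.310200 + 0.49·0.945480 = 0.153085
y(0.98) ≈ 0.1531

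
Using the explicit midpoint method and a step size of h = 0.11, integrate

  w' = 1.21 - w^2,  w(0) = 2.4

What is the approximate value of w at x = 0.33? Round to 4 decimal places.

1.6019

Midpoint: k1 = f(x_n, w_n); k2 = f(x_n + h/2, w_n + (h/2)·k1); w_{n+1} = w_n + h·k2.
x=0.000000, w=2.400000:
  k1 = f(0.000000, 2.400000) = -4.550000
  k2 = f(0.055000, 2.149750) = -3.411425
  w ← 2.400000 + 0.11·(-3.411425) = 2.024743
x=0.110000, w=2.024743:
  k1 = f(0.110000, 2.024743) = -2.889585
  k2 = f(0.165000, 1.865816) = -2.271270
  w ← 2.024743 + 0.11·(-2.271270) = 1.774904
x=0.220000, w=1.774904:
  k1 = f(0.220000, 1.774904) = -1.940283
  k2 = f(0.275000, 1.668188) = -1.572851
  w ← 1.774904 + 0.11·(-1.572851) = 1.601890
w(0.33) ≈ 1.6019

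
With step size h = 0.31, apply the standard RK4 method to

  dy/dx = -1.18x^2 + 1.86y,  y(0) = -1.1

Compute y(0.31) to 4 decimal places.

-1.9710

RK4: k1 = f(x_n, y_n); k2 = f(x_n + h/2, y_n + (h/2)·k1); k3 = f(x_n + h/2, y_n + (h/2)·k2); k4 = f(x_n + h, y_n + h·k3); y_{n+1} = y_n + (h/6)·(k1 + 2k2 + 2k3 + k4).
x=0.000000, y=-1.100000:
  k1 = f(0.000000, -1.100000) = -2.046000
  k2 = f(0.155000, -1.417130) = -2.664211
  k3 = f(0.155000, -1.512953) = -2.842442
  k4 = f(0.310000, -1.981157) = -3.798350
  y ← -1.100000 + (0.31/6)·(k1 + 2k2 + 2k3 + k4) = -1.970979
y(0.31) ≈ -1.9710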